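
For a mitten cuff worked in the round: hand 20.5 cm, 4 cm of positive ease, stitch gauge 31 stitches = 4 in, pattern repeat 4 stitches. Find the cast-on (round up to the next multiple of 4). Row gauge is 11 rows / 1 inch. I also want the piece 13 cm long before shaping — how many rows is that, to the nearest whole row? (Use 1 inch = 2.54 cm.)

Finished = 20.5 + 4 = 24.5 cm.
24.5 cm × 1/2.54 = 9.65 inches.
31/4 = 7.75 sts per in; 9.65 × 7.75 = 74.75 sts.
Next multiple of 4 → 76.
13 cm = 5.12 inches; × 11 = 56.30 → 56 rows.

Cast on 76 stitches; work 56 rows.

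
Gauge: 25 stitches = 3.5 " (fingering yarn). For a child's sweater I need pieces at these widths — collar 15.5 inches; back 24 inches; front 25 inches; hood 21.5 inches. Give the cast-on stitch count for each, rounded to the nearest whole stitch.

Rate = 25/3.5 = 7.143 sts per in.
collar: 15.5 × 7.143 = 110.71 → 111.
back: 24 × 7.143 = 171.43 → 171.
front: 25 × 7.143 = 178.57 → 179.
hood: 21.5 × 7.143 = 153.57 → 154.

collar 111; back 171; front 179; hood 154.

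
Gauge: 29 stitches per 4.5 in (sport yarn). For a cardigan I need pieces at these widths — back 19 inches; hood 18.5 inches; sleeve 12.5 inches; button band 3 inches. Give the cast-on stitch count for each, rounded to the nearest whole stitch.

back 122; hood 119; sleeve 81; button band 19.

Rate = 29/4.5 = 6.444 sts per in.
back: 19 × 6.444 = 122.44 → 122.
hood: 18.5 × 6.444 = 119.22 → 119.
sleeve: 12.5 × 6.444 = 80.56 → 81.
button band: 3 × 6.444 = 19.33 → 19.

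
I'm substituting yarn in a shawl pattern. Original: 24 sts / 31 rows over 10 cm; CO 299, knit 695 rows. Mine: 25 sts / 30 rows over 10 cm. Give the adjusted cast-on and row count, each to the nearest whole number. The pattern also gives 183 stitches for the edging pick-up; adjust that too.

Cast on 311 stitches; work 673 rows; edging pick-up 191 stitches.

Stitches: 299 × 25/24 = 311.46 → 311.
Rows: 695 × 30/31 = 672.58 → 673.
edging pick-up: 183 × 25/24 = 190.62 → 191.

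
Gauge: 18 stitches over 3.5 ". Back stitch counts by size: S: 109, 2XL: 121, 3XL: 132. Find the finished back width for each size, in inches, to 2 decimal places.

S 21.19 inches; 2XL 23.53 inches; 3XL 25.67 inches.

18/3.5 = 5.143 sts per in.
S: 109 / 5.143 = 21.194 → 21.19 in.
2XL: 121 / 5.143 = 23.528 → 23.53 in.
3XL: 132 / 5.143 = 25.667 → 25.67 in.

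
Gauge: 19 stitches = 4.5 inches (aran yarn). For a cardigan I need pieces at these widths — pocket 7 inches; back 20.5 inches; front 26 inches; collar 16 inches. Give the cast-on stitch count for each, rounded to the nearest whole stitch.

pocket 30; back 87; front 110; collar 68.

Rate = 19/4.5 = 4.222 sts per in.
pocket: 7 × 4.222 = 29.56 → 30.
back: 20.5 × 4.222 = 86.56 → 87.
front: 26 × 4.222 = 109.78 → 110.
collar: 16 × 4.222 = 67.56 → 68.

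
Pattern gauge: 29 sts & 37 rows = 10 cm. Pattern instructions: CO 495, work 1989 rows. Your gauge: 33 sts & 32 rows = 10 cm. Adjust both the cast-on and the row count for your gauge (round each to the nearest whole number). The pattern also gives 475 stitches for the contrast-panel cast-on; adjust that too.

Stitches: 495 × 33/29 = 563.28 → 563.
Rows: 1989 × 32/37 = 1720.22 → 1720.
contrast-panel cast-on: 475 × 33/29 = 540.52 → 541.

Cast on 563 stitches; work 1720 rows; contrast-panel cast-on 541 stitches.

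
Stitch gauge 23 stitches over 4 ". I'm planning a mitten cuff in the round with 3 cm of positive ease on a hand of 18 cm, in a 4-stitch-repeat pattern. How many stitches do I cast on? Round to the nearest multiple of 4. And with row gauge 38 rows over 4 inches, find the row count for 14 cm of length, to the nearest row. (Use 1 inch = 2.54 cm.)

Cast on 48 stitches; work 52 rows.

Finished = 18 + 3 = 21 cm.
21 cm × 1/2.54 = 8.27 inches.
23/4 = 5.75 sts per in; 8.27 × 5.75 = 47.54 sts.
Nearest multiple of 4 → 48.
14 cm = 5.51 inches; × 9.5 = 52.36 → 52 rows.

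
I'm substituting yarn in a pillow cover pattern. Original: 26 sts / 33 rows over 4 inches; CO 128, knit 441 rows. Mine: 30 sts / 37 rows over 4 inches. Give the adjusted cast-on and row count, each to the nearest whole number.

Cast on 148 stitches; work 494 rows.

Stitches: 128 × 30/26 = 147.69 → 148.
Rows: 441 × 37/33 = 494.45 → 494.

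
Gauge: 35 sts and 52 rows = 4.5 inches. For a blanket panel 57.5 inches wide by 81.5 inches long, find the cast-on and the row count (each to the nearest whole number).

Cast on 447 stitches and work 942 rows.

Stitch gauge = 35/4.5 = 7.778 sts/in; 57.5 × 7.778 = 447.22 → 447 sts.
Row gauge = 52/4.5 = 11.556 rows/in; 81.5 × 11.556 = 941.78 → 942 rows.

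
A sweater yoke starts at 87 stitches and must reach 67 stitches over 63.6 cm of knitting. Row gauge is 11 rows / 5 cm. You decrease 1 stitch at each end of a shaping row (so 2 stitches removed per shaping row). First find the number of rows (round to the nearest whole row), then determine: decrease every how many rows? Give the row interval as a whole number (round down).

Decrease every 14th row.

Rows = 63.6 × 2.2 = 139.9 → 140 rows.
Stitches to remove: 20 → 10 shaping rows (at 2 st each).
140 / 10 = 14.00 → every 14 rows.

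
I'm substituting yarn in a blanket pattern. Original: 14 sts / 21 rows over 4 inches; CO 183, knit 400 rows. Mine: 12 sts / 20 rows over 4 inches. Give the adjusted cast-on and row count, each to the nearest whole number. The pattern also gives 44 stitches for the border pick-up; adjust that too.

Cast on 157 stitches; work 381 rows; border pick-up 38 stitches.

Stitches: 183 × 12/14 = 156.86 → 157.
Rows: 400 × 20/21 = 380.95 → 381.
border pick-up: 44 × 12/14 = 37.71 → 38.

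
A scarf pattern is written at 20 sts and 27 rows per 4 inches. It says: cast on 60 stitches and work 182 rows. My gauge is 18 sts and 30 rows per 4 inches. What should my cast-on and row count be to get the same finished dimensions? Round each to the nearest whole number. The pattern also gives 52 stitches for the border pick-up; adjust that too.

Stitches: 60 × 18/20 = 54.00 → 54.
Rows: 182 × 30/27 = 202.22 → 202.
border pick-up: 52 × 18/20 = 46.80 → 47.

Cast on 54 stitches; work 202 rows; border pick-up 47 stitches.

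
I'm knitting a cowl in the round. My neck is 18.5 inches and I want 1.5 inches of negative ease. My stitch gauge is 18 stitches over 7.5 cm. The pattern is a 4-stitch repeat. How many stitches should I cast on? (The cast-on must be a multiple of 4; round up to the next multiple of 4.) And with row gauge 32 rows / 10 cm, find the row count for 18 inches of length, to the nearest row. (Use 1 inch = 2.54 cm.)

Finished = 18.5 − 1.5 = 17 inches.
17 inches × 2.54 = 43.18 cm.
18/7.5 = 2.4 sts per cm; 43.18 × 2.4 = 103.63 sts.
Next multiple of 4 → 104.
18 inches = 45.72 cm; × 3.2 = 146.30 → 146 rows.

Cast on 104 stitches; work 146 rows.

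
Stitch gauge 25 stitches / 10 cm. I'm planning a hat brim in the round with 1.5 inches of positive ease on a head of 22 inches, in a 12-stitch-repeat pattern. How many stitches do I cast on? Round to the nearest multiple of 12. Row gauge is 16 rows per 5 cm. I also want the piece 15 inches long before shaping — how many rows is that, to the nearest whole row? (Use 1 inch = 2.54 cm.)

Finished = 22 + 1.5 = 23.5 inches.
23.5 inches × 2.54 = 59.69 cm.
25/10 = 2.5 sts per cm; 59.69 × 2.5 = 149.22 sts.
Nearest multiple of 12 → 144.
15 inches = 38.10 cm; × 3.2 = 121.92 → 122 rows.

Cast on 144 stitches; work 122 rows.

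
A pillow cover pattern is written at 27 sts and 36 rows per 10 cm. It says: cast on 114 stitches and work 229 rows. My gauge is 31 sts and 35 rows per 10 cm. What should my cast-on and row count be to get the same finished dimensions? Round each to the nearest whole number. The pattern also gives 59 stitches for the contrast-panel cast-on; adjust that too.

Stitches: 114 × 31/27 = 130.89 → 131.
Rows: 229 × 35/36 = 222.64 → 223.
contrast-panel cast-on: 59 × 31/27 = 67.74 → 68.

Cast on 131 stitches; work 223 rows; contrast-panel cast-on 68 stitches.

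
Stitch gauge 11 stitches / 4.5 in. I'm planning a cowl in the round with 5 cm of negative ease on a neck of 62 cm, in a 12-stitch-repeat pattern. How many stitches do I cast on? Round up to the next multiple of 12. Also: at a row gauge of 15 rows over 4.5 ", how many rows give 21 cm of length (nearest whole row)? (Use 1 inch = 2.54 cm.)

Finished = 62 − 5 = 57 cm.
57 cm × 1/2.54 = 22.44 inches.
11/4.5 = 2.444 sts per in; 22.44 × 2.444 = 54.86 sts.
Next multiple of 12 → 60.
21 cm = 8.27 inches; × 3.333 = 27.56 → 28 rows.

Cast on 60 stitches; work 28 rows.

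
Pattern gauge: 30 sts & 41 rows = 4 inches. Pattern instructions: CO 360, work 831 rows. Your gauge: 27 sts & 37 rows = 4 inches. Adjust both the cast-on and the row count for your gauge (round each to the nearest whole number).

Stitches: 360 × 27/30 = 324.00 → 324.
Rows: 831 × 37/41 = 749.93 → 750.

Cast on 324 stitches; work 750 rows.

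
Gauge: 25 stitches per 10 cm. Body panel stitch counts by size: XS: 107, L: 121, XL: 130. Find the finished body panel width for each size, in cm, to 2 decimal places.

25/10 = 2.5 sts per cm.
XS: 107 / 2.5 = 42.800 → 42.80 cm.
L: 121 / 2.5 = 48.400 → 48.40 cm.
XL: 130 / 2.5 = 52.000 → 52.00 cm.

XS 42.80 cm; L 48.40 cm; XL 52.00 cm.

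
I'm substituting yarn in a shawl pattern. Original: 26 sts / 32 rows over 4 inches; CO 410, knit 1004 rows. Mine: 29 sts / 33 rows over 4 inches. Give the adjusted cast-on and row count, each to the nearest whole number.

Cast on 457 stitches; work 1035 rows.

Stitches: 410 × 29/26 = 457.31 → 457.
Rows: 1004 × 33/32 = 1035.38 → 1035.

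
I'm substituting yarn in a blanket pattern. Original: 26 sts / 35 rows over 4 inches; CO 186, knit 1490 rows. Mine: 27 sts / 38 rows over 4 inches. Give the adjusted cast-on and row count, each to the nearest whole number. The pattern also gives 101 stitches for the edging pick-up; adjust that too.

Cast on 193 stitches; work 1618 rows; edging pick-up 105 stitches.

Stitches: 186 × 27/26 = 193.15 → 193.
Rows: 1490 × 38/35 = 1617.71 → 1618.
edging pick-up: 101 × 27/26 = 104.88 → 105.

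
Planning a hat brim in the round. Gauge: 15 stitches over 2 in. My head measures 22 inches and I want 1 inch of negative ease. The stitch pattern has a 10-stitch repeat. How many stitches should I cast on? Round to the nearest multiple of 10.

Finished = 22 − 1 = 21 inches.
15 / 2 = 7.5 sts/in.
21 × 7.5 = 157.50 sts.
Nearest multiple of 10: 160.

160 stitches.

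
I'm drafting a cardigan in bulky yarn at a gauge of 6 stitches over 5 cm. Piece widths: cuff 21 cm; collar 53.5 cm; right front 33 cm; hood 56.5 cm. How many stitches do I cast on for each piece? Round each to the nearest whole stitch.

Rate = 6/5 = 1.2 sts per cm.
cuff: 21 × 1.2 = 25.20 → 25.
collar: 53.5 × 1.2 = 64.20 → 64.
right front: 33 × 1.2 = 39.60 → 40.
hood: 56.5 × 1.2 = 67.80 → 68.

cuff 25; collar 64; right front 40; hood 68.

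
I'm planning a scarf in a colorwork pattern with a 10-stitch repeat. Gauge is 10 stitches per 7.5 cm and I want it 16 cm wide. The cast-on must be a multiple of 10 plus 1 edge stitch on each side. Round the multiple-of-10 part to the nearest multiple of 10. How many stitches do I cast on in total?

10 / 7.5 = 1.333 sts per cm.
16 × 1.333 = 21.33 sts.
Less 2 edge sts → 19.33 for the repeat.
Nearest multiple of 10: 20.
Add back 2 edge sts → 22.

CO 22 sts.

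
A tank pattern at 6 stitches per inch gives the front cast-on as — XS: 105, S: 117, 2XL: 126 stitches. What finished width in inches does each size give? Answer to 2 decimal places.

XS 17.50 inches; S 19.50 inches; 2XL 21.00 inches.

6/1 = 6 sts per in.
XS: 105 / 6 = 17.500 → 17.50 in.
S: 117 / 6 = 19.500 → 19.50 in.
2XL: 126 / 6 = 21.000 → 21.00 in.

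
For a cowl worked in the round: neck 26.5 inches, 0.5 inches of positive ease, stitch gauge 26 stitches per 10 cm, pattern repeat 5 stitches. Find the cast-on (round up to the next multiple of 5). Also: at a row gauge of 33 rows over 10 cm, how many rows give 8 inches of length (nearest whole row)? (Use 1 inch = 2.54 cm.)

Finished = 26.5 + 0.5 = 27 inches.
27 inches × 2.54 = 68.58 cm.
26/10 = 2.6 sts per cm; 68.58 × 2.6 = 178.31 sts.
Next multiple of 5 → 180.
8 inches = 20.32 cm; × 3.3 = 67.06 → 67 rows.

Cast on 180 stitches; work 67 rows.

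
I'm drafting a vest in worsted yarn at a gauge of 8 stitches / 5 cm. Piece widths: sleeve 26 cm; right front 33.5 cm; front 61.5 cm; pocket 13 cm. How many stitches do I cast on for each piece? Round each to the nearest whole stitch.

sleeve 42; right front 54; front 98; pocket 21.

Rate = 8/5 = 1.6 sts per cm.
sleeve: 26 × 1.6 = 41.60 → 42.
right front: 33.5 × 1.6 = 53.60 → 54.
front: 61.5 × 1.6 = 98.40 → 98.
pocket: 13 × 1.6 = 20.80 → 21.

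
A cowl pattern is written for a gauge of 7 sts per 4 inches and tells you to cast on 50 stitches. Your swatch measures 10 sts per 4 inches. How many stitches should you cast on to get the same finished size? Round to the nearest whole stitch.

Scale factor = 10 / 7 = 1.429.
50 × 10 / 7 = 71.43 sts.
→ 71 sts.

71 stitches.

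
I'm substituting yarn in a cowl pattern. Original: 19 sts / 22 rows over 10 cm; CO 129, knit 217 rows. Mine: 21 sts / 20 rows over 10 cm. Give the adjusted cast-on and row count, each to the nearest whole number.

Stitches: 129 × 21/19 = 142.58 → 143.
Rows: 217 × 20/22 = 197.27 → 197.

Cast on 143 stitches; work 197 rows.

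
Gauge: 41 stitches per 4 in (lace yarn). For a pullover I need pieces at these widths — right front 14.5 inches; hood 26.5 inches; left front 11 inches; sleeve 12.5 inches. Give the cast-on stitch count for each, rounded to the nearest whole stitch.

right front 149; hood 272; left front 113; sleeve 128.

Rate = 41/4 = 10.25 sts per in.
right front: 14.5 × 10.25 = 148.62 → 149.
hood: 26.5 × 10.25 = 271.62 → 272.
left front: 11 × 10.25 = 112.75 → 113.
sleeve: 12.5 × 10.25 = 128.12 → 128.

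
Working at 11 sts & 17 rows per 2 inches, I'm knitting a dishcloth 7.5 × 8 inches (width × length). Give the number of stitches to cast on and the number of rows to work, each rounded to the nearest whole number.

Stitch gauge = 11/2 = 5.5 sts/in; 7.5 × 5.5 = 41.25 → 41 sts.
Row gauge = 17/2 = 8.5 rows/in; 8 × 8.5 = 68.00 → 68 rows.

Cast on 41 stitches and work 68 rows.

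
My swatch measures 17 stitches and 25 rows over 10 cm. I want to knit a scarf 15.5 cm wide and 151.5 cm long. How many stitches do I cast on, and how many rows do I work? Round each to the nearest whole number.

Stitch gauge = 17/10 = 1.7 sts/cm; 15.5 × 1.7 = 26.35 → 26 sts.
Row gauge = 25/10 = 2.5 rows/cm; 151.5 × 2.5 = 378.75 → 379 rows.

Cast on 26 stitches and work 379 rows.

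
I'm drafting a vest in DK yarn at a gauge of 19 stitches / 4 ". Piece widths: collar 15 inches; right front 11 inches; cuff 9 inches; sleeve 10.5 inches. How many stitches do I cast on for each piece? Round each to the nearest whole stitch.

Rate = 19/4 = 4.75 sts per in.
collar: 15 × 4.75 = 71.25 → 71.
right front: 11 × 4.75 = 52.25 → 52.
cuff: 9 × 4.75 = 42.75 → 43.
sleeve: 10.5 × 4.75 = 49.88 → 50.

collar 71; right front 52; cuff 43; sleeve 50.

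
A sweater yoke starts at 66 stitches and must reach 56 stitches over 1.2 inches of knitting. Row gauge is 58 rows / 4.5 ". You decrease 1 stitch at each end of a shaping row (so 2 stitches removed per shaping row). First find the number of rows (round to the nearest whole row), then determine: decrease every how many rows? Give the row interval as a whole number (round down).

Decrease every 3rd row.

Rows = 1.2 × 12.889 = 15.5 → 15 rows.
Stitches to remove: 10 → 5 shaping rows (at 2 st each).
15 / 5 = 3.00 → every 3 rows.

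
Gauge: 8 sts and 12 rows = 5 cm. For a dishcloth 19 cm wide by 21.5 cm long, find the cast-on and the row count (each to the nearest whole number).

Stitch gauge = 8/5 = 1.6 sts/cm; 19 × 1.6 = 30.40 → 30 sts.
Row gauge = 12/5 = 2.4 rows/cm; 21.5 × 2.4 = 51.60 → 52 rows.

Cast on 30 stitches and work 52 rows.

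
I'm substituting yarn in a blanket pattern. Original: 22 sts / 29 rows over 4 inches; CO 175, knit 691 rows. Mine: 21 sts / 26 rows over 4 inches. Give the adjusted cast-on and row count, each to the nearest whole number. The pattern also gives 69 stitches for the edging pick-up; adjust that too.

Stitches: 175 × 21/22 = 167.05 → 167.
Rows: 691 × 26/29 = 619.52 → 620.
edging pick-up: 69 × 21/22 = 65.86 → 66.

Cast on 167 stitches; work 620 rows; edging pick-up 66 stitches.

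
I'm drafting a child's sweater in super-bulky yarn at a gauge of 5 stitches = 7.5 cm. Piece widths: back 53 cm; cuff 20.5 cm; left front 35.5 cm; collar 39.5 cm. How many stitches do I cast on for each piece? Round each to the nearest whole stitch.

back 35; cuff 14; left front 24; collar 26.

Rate = 5/7.5 = 0.667 sts per cm.
back: 53 × 0.667 = 35.33 → 35.
cuff: 20.5 × 0.667 = 13.67 → 14.
left front: 35.5 × 0.667 = 23.67 → 24.
collar: 39.5 × 0.667 = 26.33 → 26.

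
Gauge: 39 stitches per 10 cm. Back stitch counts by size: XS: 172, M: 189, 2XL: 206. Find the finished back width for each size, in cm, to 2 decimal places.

39/10 = 3.9 sts per cm.
XS: 172 / 3.9 = 44.103 → 44.10 cm.
M: 189 / 3.9 = 48.462 → 48.46 cm.
2XL: 206 / 3.9 = 52.821 → 52.82 cm.

XS 44.10 cm; M 48.46 cm; 2XL 52.82 cm.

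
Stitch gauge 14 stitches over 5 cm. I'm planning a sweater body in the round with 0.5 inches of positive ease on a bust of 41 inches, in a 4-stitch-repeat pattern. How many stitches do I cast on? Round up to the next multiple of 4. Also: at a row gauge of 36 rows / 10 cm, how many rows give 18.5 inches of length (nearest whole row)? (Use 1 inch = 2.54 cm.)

Finished = 41 + 0.5 = 41.5 inches.
41.5 inches × 2.54 = 105.41 cm.
14/5 = 2.8 sts per cm; 105.41 × 2.8 = 295.15 sts.
Next multiple of 4 → 296.
18.5 inches = 46.99 cm; × 3.6 = 169.16 → 169 rows.

Cast on 296 stitches; work 169 rows.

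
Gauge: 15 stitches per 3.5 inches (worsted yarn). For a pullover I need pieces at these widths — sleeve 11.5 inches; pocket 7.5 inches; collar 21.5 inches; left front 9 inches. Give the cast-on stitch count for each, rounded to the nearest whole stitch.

sleeve 49; pocket 32; collar 92; left front 39.

Rate = 15/3.5 = 4.286 sts per in.
sleeve: 11.5 × 4.286 = 49.29 → 49.
pocket: 7.5 × 4.286 = 32.14 → 32.
collar: 21.5 × 4.286 = 92.14 → 92.
left front: 9 × 4.286 = 38.57 → 39.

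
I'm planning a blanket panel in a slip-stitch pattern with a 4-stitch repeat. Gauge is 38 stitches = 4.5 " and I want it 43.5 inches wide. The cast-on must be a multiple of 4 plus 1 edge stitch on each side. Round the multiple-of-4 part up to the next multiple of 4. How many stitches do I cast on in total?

Cast on 370 stitches.

38 / 4.5 = 8.444 sts per inch.
43.5 × 8.444 = 367.33 sts.
Less 2 edge sts → 365.33 for the repeat.
Next multiple of 4: 368.
Add back 2 edge sts → 370.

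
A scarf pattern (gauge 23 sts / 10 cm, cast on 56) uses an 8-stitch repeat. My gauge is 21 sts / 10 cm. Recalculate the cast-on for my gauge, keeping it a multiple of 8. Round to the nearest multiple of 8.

56 × 21 / 23 = 51.13.
Nearest multiple of 8: 48.

Cast on 48 stitches.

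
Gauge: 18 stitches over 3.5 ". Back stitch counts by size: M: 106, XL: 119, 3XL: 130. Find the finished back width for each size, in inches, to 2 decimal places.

18/3.5 = 5.143 sts per in.
M: 106 / 5.143 = 20.611 → 20.61 in.
XL: 119 / 5.143 = 23.139 → 23.14 in.
3XL: 130 / 5.143 = 25.278 → 25.28 in.

M 20.61 inches; XL 23.14 inches; 3XL 25.28 inches.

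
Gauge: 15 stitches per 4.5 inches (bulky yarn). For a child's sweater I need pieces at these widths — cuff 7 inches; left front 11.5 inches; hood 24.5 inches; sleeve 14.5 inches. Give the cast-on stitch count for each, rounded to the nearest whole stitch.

Rate = 15/4.5 = 3.333 sts per in.
cuff: 7 × 3.333 = 23.33 → 23.
left front: 11.5 × 3.333 = 38.33 → 38.
hood: 24.5 × 3.333 = 81.67 → 82.
sleeve: 14.5 × 3.333 = 48.33 → 48.

cuff 23; left front 38; hood 82; sleeve 48.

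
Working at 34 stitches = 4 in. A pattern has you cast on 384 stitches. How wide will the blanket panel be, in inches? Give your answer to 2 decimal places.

34 stitches / 4 inch = 8.5 stitches per inch.
384 / 8.5 = 45.176 inches.

45.18 inches.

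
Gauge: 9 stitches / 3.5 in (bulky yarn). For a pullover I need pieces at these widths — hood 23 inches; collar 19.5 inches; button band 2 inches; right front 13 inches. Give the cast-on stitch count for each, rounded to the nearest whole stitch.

hood 59; collar 50; button band 5; right front 33.

Rate = 9/3.5 = 2.571 sts per in.
hood: 23 × 2.571 = 59.14 → 59.
collar: 19.5 × 2.571 = 50.14 → 50.
button band: 2 × 2.571 = 5.14 → 5.
right front: 13 × 2.571 = 33.43 → 33.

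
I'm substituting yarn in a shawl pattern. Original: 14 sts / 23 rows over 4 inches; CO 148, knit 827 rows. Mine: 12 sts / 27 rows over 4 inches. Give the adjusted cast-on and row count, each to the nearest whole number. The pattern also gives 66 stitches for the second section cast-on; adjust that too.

Cast on 127 stitches; work 971 rows; second section cast-on 57 stitches.

Stitches: 148 × 12/14 = 126.86 → 127.
Rows: 827 × 27/23 = 970.83 → 971.
second section cast-on: 66 × 12/14 = 56.57 → 57.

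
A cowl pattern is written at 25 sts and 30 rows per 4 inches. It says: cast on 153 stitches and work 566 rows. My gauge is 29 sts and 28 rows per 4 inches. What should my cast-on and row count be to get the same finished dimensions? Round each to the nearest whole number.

Cast on 177 stitches; work 528 rows.

Stitches: 153 × 29/25 = 177.48 → 177.
Rows: 566 × 28/30 = 528.27 → 528.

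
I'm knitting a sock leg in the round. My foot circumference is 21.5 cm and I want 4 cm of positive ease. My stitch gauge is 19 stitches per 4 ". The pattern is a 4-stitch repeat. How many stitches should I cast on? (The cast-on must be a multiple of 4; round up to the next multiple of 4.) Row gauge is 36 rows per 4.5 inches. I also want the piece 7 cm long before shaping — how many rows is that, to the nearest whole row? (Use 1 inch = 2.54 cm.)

Finished = 21.5 + 4 = 25.5 cm.
25.5 cm × 1/2.54 = 10.04 inches.
19/4 = 4.75 sts per in; 10.04 × 4.75 = 47.69 sts.
Next multiple of 4 → 48.
7 cm = 2.76 inches; × 8 = 22.05 → 22 rows.

Cast on 48 stitches; work 22 rows.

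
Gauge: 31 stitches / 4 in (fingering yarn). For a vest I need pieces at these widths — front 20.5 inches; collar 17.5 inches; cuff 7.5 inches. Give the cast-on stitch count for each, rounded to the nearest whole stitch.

front 159; collar 136; cuff 58.

Rate = 31/4 = 7.75 sts per in.
front: 20.5 × 7.75 = 158.88 → 159.
collar: 17.5 × 7.75 = 135.62 → 136.
cuff: 7.5 × 7.75 = 58.12 → 58.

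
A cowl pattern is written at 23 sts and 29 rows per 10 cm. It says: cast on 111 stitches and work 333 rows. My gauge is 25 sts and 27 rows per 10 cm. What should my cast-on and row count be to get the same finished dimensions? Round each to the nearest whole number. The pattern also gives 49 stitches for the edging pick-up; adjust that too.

Cast on 121 stitches; work 310 rows; edging pick-up 53 stitches.

Stitches: 111 × 25/23 = 120.65 → 121.
Rows: 333 × 27/29 = 310.03 → 310.
edging pick-up: 49 × 25/23 = 53.26 → 53.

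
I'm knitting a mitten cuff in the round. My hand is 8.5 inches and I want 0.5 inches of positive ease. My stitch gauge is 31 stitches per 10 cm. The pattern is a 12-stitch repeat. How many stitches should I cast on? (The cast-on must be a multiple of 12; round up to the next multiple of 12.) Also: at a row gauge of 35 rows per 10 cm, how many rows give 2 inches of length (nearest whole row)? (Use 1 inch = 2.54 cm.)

Finished = 8.5 + 0.5 = 9 inches.
9 inches × 2.54 = 22.86 cm.
31/10 = 3.1 sts per cm; 22.86 × 3.1 = 70.87 sts.
Next multiple of 12 → 72.
2 inches = 5.08 cm; × 3.5 = 17.78 → 18 rows.

Cast on 72 stitches; work 18 rows.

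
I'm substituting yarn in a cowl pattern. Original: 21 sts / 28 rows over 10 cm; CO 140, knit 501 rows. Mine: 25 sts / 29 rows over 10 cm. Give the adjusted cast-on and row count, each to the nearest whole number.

Cast on 167 stitches; work 519 rows.

Stitches: 140 × 25/21 = 166.67 → 167.
Rows: 501 × 29/28 = 518.89 → 519.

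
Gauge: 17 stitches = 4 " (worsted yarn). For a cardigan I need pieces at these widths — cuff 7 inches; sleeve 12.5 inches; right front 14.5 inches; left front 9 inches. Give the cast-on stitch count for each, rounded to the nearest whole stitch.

cuff 30; sleeve 53; right front 62; left front 38.

Rate = 17/4 = 4.25 sts per in.
cuff: 7 × 4.25 = 29.75 → 30.
sleeve: 12.5 × 4.25 = 53.12 → 53.
right front: 14.5 × 4.25 = 61.62 → 62.
left front: 9 × 4.25 = 38.25 → 38.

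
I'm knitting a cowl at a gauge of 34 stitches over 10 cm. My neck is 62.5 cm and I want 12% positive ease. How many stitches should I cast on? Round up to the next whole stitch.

Finished = 62.5 × 1.12 = 70.00 cm.
34 / 10 = 3.4 sts per cm.
70.00 × 3.4 = 238.00 sts.

238 stitches.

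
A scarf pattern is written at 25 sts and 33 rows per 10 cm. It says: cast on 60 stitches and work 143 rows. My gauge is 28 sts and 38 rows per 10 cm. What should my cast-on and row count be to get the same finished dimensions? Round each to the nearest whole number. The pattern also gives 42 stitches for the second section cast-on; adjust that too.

Cast on 67 stitches; work 165 rows; second section cast-on 47 stitches.

Stitches: 60 × 28/25 = 67.20 → 67.
Rows: 143 × 38/33 = 164.67 → 165.
second section cast-on: 42 × 28/25 = 47.04 → 47.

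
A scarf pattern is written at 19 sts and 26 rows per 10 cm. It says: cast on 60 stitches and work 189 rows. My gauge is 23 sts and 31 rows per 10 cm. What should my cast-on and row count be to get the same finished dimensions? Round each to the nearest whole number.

Cast on 73 stitches; work 225 rows.

Stitches: 60 × 23/19 = 72.63 → 73.
Rows: 189 × 31/26 = 225.35 → 225.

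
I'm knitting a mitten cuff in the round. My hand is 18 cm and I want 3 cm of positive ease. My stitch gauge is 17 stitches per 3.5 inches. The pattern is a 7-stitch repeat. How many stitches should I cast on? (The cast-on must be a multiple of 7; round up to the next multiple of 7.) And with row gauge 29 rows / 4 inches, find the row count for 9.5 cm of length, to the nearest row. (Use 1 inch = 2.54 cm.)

Cast on 42 stitches; work 27 rows.

Finished = 18 + 3 = 21 cm.
21 cm × 1/2.54 = 8.27 inches.
17/3.5 = 4.857 sts per in; 8.27 × 4.857 = 40.16 sts.
Next multiple of 7 → 42.
9.5 cm = 3.74 inches; × 7.25 = 27.12 → 27 rows.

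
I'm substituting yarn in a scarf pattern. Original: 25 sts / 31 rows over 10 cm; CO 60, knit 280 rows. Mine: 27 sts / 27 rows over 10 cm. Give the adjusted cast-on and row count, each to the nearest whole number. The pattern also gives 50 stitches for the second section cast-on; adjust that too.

Stitches: 60 × 27/25 = 64.80 → 65.
Rows: 280 × 27/31 = 243.87 → 244.
second section cast-on: 50 × 27/25 = 54.00 → 54.

Cast on 65 stitches; work 244 rows; second section cast-on 54 stitches.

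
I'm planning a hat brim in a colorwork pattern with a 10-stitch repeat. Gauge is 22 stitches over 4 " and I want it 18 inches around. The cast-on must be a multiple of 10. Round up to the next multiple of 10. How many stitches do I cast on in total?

100 stitches.

22 / 4 = 5.5 sts per inch.
18 × 5.5 = 99.00 sts.
Next multiple of 10: 100.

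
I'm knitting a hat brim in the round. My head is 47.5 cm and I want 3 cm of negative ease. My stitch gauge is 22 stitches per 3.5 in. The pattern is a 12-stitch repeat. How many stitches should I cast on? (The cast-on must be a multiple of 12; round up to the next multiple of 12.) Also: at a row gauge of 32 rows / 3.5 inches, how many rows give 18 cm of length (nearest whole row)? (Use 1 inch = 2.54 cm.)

Cast on 120 stitches; work 65 rows.

Finished = 47.5 − 3 = 44.5 cm.
44.5 cm × 1/2.54 = 17.52 inches.
22/3.5 = 6.286 sts per in; 17.52 × 6.286 = 110.12 sts.
Next multiple of 12 → 120.
18 cm = 7.09 inches; × 9.143 = 64.79 → 65 rows.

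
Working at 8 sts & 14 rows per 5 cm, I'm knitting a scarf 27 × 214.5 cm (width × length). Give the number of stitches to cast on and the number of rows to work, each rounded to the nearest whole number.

Cast on 43 stitches and work 601 rows.

Stitch gauge = 8/5 = 1.6 sts/cm; 27 × 1.6 = 43.20 → 43 sts.
Row gauge = 14/5 = 2.8 rows/cm; 214.5 × 2.8 = 600.60 → 601 rows.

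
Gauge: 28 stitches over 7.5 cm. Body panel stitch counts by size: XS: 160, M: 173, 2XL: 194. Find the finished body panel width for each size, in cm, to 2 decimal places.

28/7.5 = 3.733 sts per cm.
XS: 160 / 3.733 = 42.857 → 42.86 cm.
M: 173 / 3.733 = 46.339 → 46.34 cm.
2XL: 194 / 3.733 = 51.964 → 51.96 cm.

XS 42.86 cm; M 46.34 cm; 2XL 51.96 cm.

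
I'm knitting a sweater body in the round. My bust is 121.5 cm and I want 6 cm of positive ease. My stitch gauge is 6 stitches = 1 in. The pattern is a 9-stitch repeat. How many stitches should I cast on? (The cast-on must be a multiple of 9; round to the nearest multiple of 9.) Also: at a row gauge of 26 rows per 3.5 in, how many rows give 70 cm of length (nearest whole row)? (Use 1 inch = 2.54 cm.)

Finished = 121.5 + 6 = 127.5 cm.
127.5 cm × 1/2.54 = 50.20 inches.
6/1 = 6 sts per in; 50.20 × 6 = 301.18 sts.
Nearest multiple of 9 → 297.
70 cm = 27.56 inches; × 7.429 = 204.72 → 205 rows.

Cast on 297 stitches; work 205 rows.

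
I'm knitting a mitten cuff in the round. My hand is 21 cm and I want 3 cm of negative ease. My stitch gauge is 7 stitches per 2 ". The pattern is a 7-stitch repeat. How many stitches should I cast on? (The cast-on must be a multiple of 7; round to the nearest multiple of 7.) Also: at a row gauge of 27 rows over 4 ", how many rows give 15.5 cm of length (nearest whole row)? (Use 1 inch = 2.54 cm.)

Cast on 28 stitches; work 41 rows.

Finished = 21 − 3 = 18 cm.
18 cm × 1/2.54 = 7.09 inches.
7/2 = 3.5 sts per in; 7.09 × 3.5 = 24.80 sts.
Nearest multiple of 7 → 28.
15.5 cm = 6.10 inches; × 6.75 = 41.19 → 41 rows.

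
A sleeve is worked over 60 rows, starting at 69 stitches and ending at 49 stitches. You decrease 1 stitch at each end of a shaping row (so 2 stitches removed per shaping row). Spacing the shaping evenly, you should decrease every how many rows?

Stitches to remove: |49 − 69| = 20.
Shaping rows needed: 20 / 2 = 10.
60 rows / 10 = every 6 rows.

Decrease every 6th row.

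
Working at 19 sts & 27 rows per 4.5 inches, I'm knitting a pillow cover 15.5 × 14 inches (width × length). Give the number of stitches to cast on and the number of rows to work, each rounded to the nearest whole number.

Stitch gauge = 19/4.5 = 4.222 sts/in; 15.5 × 4.222 = 65.44 → 65 sts.
Row gauge = 27/4.5 = 6 rows/in; 14 × 6 = 84.00 → 84 rows.

Cast on 65 stitches and work 84 rows.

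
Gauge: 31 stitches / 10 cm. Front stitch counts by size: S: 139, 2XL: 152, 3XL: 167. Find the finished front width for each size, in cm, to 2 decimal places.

31/10 = 3.1 sts per cm.
S: 139 / 3.1 = 44.839 → 44.84 cm.
2XL: 152 / 3.1 = 49.032 → 49.03 cm.
3XL: 167 / 3.1 = 53.871 → 53.87 cm.

S 44.84 cm; 2XL 49.03 cm; 3XL 53.87 cm.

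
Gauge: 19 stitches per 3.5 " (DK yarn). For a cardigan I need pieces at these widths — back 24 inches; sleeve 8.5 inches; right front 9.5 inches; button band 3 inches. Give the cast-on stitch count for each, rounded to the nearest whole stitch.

Rate = 19/3.5 = 5.429 sts per in.
back: 24 × 5.429 = 130.29 → 130.
sleeve: 8.5 × 5.429 = 46.14 → 46.
right front: 9.5 × 5.429 = 51.57 → 52.
button band: 3 × 5.429 = 16.29 → 16.

back 130; sleeve 46; right front 52; button band 16.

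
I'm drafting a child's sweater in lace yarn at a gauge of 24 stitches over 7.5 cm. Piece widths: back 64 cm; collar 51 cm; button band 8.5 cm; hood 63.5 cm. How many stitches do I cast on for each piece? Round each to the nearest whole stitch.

back 205; collar 163; button band 27; hood 203.

Rate = 24/7.5 = 3.2 sts per cm.
back: 64 × 3.2 = 204.80 → 205.
collar: 51 × 3.2 = 163.20 → 163.
button band: 8.5 × 3.2 = 27.20 → 27.
hood: 63.5 × 3.2 = 203.20 → 203.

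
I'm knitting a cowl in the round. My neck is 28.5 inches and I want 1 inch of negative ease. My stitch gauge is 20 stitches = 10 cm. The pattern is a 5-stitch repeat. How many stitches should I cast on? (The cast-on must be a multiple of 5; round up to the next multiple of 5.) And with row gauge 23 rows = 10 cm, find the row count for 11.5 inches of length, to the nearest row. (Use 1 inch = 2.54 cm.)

Cast on 140 stitches; work 67 rows.

Finished = 28.5 − 1 = 27.5 inches.
27.5 inches × 2.54 = 69.85 cm.
20/10 = 2 sts per cm; 69.85 × 2 = 139.70 sts.
Next multiple of 5 → 140.
11.5 inches = 29.21 cm; × 2.3 = 67.18 → 67 rows.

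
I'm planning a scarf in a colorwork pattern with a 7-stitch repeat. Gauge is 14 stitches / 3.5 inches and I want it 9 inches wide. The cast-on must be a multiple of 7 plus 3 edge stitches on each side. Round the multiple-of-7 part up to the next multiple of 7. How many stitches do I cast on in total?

CO 41 sts.

14 / 3.5 = 4 sts per inch.
9 × 4 = 36.00 sts.
Less 6 edge sts → 30.00 for the repeat.
Next multiple of 7: 35.
Add back 6 edge sts → 41.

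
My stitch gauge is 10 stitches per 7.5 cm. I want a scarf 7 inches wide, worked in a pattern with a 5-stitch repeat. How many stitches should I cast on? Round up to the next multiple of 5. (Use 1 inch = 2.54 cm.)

Cast on 25 stitches.

7 in = 7 × 2.54 = 17.78 cm.
10 / 7.5 = 1.333 sts/cm.
17.78 × 1.333 = 23.71 sts.
→ 25.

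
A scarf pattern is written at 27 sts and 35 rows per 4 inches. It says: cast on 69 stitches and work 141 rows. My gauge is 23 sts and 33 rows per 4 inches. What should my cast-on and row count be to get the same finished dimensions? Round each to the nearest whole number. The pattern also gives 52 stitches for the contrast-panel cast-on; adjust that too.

Cast on 59 stitches; work 133 rows; contrast-panel cast-on 44 stitches.

Stitches: 69 × 23/27 = 58.78 → 59.
Rows: 141 × 33/35 = 132.94 → 133.
contrast-panel cast-on: 52 × 23/27 = 44.30 → 44.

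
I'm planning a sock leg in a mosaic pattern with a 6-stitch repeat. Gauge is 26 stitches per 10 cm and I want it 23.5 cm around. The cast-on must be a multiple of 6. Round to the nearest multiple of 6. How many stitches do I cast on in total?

60 stitches.

26 / 10 = 2.6 sts per cm.
23.5 × 2.6 = 61.10 sts.
Nearest multiple of 6: 60.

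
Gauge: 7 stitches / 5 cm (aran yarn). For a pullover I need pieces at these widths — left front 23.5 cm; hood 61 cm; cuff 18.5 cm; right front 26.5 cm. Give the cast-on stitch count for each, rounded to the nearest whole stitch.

Rate = 7/5 = 1.4 sts per cm.
left front: 23.5 × 1.4 = 32.90 → 33.
hood: 61 × 1.4 = 85.40 → 85.
cuff: 18.5 × 1.4 = 25.90 → 26.
right front: 26.5 × 1.4 = 37.10 → 37.

left front 33; hood 85; cuff 26; right front 37.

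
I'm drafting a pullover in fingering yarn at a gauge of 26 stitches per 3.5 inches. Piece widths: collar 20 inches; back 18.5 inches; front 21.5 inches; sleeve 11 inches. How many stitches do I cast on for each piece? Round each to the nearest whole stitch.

Rate = 26/3.5 = 7.429 sts per in.
collar: 20 × 7.429 = 148.57 → 149.
back: 18.5 × 7.429 = 137.43 → 137.
front: 21.5 × 7.429 = 159.71 → 160.
sleeve: 11 × 7.429 = 81.71 → 82.

collar 149; back 137; front 160; sleeve 82.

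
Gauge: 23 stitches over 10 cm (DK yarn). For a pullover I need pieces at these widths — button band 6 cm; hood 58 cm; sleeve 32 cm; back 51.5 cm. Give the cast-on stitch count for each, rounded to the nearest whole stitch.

button band 14; hood 133; sleeve 74; back 118.

Rate = 23/10 = 2.3 sts per cm.
button band: 6 × 2.3 = 13.80 → 14.
hood: 58 × 2.3 = 133.40 → 133.
sleeve: 32 × 2.3 = 73.60 → 74.
back: 51.5 × 2.3 = 118.45 → 118.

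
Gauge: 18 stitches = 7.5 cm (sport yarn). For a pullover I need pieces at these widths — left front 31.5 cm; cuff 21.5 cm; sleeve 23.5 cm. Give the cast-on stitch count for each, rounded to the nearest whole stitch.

Rate = 18/7.5 = 2.4 sts per cm.
left front: 31.5 × 2.4 = 75.60 → 76.
cuff: 21.5 × 2.4 = 51.60 → 52.
sleeve: 23.5 × 2.4 = 56.40 → 56.

left front 76; cuff 52; sleeve 56.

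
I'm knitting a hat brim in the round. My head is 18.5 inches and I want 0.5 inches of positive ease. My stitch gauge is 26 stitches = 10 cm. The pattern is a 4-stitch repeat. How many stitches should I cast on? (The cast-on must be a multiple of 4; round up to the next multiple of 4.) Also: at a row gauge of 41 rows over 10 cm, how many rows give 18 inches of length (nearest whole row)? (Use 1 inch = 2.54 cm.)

Finished = 18.5 + 0.5 = 19 inches.
19 inches × 2.54 = 48.26 cm.
26/10 = 2.6 sts per cm; 48.26 × 2.6 = 125.48 sts.
Next multiple of 4 → 128.
18 inches = 45.72 cm; × 4.1 = 187.45 → 187 rows.

Cast on 128 stitches; work 187 rows.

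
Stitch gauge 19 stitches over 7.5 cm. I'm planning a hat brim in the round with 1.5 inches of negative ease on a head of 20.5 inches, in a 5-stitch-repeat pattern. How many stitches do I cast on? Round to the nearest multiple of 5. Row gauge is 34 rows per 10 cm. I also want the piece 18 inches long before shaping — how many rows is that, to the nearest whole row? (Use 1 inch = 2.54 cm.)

Finished = 20.5 − 1.5 = 19 inches.
19 inches × 2.54 = 48.26 cm.
19/7.5 = 2.533 sts per cm; 48.26 × 2.533 = 122.26 sts.
Nearest multiple of 5 → 120.
18 inches = 45.72 cm; × 3.4 = 155.45 → 155 rows.

Cast on 120 stitches; work 155 rows.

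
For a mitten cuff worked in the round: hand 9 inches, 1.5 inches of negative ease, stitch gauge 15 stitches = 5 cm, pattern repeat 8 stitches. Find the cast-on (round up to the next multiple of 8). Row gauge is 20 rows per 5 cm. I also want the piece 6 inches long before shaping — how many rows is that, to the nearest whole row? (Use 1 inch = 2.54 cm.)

Cast on 64 stitches; work 61 rows.

Finished = 9 − 1.5 = 7.5 inches.
7.5 inches × 2.54 = 19.05 cm.
15/5 = 3 sts per cm; 19.05 × 3 = 57.15 sts.
Next multiple of 8 → 64.
6 inches = 15.24 cm; × 4 = 60.96 → 61 rows.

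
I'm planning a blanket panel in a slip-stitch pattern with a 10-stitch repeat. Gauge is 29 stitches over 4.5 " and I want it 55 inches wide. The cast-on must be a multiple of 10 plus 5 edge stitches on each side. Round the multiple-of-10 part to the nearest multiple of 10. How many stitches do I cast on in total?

Cast on 350 stitches.

29 / 4.5 = 6.444 sts per inch.
55 × 6.444 = 354.44 sts.
Less 10 edge sts → 344.44 for the repeat.
Nearest multiple of 10: 340.
Add back 10 edge sts → 350.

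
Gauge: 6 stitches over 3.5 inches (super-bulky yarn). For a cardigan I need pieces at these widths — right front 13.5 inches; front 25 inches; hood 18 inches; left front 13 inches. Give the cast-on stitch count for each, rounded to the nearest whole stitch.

right front 23; front 43; hood 31; left front 22.

Rate = 6/3.5 = 1.714 sts per in.
right front: 13.5 × 1.714 = 23.14 → 23.
front: 25 × 1.714 = 42.86 → 43.
hood: 18 × 1.714 = 30.86 → 31.
left front: 13 × 1.714 = 22.29 → 22.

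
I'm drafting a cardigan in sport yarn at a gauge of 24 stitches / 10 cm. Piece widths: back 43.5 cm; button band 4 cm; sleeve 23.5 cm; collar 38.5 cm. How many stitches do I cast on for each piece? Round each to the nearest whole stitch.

back 104; button band 10; sleeve 56; collar 92.

Rate = 24/10 = 2.4 sts per cm.
back: 43.5 × 2.4 = 104.40 → 104.
button band: 4 × 2.4 = 9.60 → 10.
sleeve: 23.5 × 2.4 = 56.40 → 56.
collar: 38.5 × 2.4 = 92.40 → 92.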